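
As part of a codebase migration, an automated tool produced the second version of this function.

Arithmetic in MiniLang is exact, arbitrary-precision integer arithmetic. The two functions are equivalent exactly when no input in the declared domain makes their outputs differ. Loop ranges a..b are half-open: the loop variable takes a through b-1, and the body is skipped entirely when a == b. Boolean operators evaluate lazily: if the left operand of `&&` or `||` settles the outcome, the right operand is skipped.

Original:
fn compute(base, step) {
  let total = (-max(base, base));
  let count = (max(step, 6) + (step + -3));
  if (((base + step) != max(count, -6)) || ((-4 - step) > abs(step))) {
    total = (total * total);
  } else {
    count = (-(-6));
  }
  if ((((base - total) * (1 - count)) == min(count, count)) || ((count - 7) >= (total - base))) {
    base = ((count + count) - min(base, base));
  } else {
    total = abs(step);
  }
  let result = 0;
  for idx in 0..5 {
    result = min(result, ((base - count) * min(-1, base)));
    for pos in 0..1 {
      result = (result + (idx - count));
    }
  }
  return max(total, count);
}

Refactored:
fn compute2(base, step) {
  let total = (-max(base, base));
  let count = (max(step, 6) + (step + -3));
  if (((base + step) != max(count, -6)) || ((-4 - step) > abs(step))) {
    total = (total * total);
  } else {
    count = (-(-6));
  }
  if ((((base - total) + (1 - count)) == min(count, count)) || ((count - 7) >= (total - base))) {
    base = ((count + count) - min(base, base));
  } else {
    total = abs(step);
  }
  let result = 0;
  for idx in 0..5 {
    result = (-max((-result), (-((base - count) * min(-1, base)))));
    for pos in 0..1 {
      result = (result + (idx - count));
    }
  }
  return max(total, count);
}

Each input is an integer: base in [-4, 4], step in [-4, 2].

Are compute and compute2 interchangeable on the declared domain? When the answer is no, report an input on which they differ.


Consider the input base=0, step=-3.
compute: total = 0; count = 0; (((base + step) != max(count, -6)) || ((-4 - step) > abs(step))) -> true; total = 0; ((((base - total) * (1 - count)) == min(count, count)) || ((count - 7) >= (total - base))) -> true; base = 0; result = 0; [idx=0]; result = 0; [pos=0]; result = 0; [idx=1]; result = 0; [pos=0]; result = 1; [idx=2]; result = 0; [pos=0]; result = 2; [idx=3]; result = 0; [pos=0]; result = 3; [idx=4]; result = 0; [pos=0]; result = 4; return 0
compute2: total = 0; count = 0; (((base + step) != max(count, -6)) || ((-4 - step) > abs(step))) -> true; total = 0; ((((base - total) + (1 - count)) == min(count, count)) || ((count - 7) >= (total - base))) -> false; total = 3; result = 0; [idx=0]; result = 0; [pos=0]; result = 0; [idx=1]; result = 0; [pos=0]; result = 1; [idx=2]; result = 0; [pos=0]; result = 2; [idx=3]; result = 0; [pos=0]; result = 3; [idx=4]; result = 0; [pos=0]; result = 4; return 3
0 against 3: the behavior changed.
verdict: not equivalent; witness: base=0, step=-3


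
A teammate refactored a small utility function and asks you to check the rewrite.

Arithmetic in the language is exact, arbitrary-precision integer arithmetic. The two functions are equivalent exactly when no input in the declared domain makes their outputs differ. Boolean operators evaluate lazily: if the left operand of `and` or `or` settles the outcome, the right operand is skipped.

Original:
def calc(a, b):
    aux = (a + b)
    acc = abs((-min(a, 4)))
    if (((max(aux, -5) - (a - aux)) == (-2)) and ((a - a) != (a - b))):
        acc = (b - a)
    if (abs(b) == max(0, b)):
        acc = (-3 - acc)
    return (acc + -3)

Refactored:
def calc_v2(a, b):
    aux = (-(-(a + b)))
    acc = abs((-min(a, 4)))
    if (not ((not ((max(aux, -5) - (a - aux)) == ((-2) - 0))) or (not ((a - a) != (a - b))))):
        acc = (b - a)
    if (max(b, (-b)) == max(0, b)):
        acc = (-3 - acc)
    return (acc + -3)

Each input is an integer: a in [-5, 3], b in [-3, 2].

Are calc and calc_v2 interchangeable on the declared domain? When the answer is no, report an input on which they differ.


The two versions differ — the changes include boolean connective usage differs; and min/max/abs usage differs; and arithmetic usage differs; and constant usage differs.
One worked example (a=-5, b=1) — calc: aux becomes -4; next acc becomes 5; next (((max(aux, -5) - (a - aux)) == (-2)) and ((a - a) != (a - b))) evaluates to false; next (abs(b) == max(0, b)) evaluates to true; next acc becomes -8; next final value -11; calc_v2: aux becomes -4; next acc becomes 5; next (not ((not ((max(aux, -5) - (a - aux)) == ((-2) - 0))) or (not ((a - a) != (a - b))))) evaluates to false; next (max(b, (-b)) == max(0, b)) evaluates to true; next acc becomes -8; next final value -11; agreement on -11.
Every one of the 54 inputs gives matching results.
verdict: equivalent


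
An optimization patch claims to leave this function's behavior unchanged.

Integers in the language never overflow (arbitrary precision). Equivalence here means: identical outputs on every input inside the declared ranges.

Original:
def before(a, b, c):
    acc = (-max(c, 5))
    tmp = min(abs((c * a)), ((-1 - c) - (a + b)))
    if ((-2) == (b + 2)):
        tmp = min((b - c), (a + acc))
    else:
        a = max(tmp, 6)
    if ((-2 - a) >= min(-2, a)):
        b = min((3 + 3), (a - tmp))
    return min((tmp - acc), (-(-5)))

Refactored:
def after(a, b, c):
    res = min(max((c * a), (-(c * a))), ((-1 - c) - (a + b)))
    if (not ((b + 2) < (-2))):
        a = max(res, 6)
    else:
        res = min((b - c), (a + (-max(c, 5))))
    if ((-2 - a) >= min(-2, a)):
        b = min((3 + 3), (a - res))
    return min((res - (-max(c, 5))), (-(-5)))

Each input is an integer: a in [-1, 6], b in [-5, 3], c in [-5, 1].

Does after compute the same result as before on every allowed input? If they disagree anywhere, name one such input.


Consider the input a=-1, b=-5, c=-5.
before: acc becomes -5; next tmp becomes 5; next ((-2) == (b + 2)) evaluates to false; next a becomes 6; next ((-2 - a) >= min(-2, a)) evaluates to false; next final value 5
after: res becomes 5; next (not ((b + 2) < (-2))) evaluates to false; next res becomes -6; next ((-2 - a) >= min(-2, a)) evaluates to true; next b becomes 5; next final value -1
5 != -1, so the rewrite changes behavior.
verdict: not equivalent; witness: a=-1, b=-5, c=-5


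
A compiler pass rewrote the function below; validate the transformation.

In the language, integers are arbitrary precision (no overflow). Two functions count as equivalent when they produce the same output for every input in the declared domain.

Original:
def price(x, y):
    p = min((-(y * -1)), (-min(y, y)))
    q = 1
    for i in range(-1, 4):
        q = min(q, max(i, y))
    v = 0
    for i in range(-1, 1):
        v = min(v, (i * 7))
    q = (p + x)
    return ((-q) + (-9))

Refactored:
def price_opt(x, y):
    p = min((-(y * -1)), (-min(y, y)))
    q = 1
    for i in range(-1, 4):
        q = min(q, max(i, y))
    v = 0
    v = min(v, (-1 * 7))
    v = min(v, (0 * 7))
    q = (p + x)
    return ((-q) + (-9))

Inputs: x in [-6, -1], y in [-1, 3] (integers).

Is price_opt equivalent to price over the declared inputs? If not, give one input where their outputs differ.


The two are interchangeable: loop structure differs; min/max/abs usage differs; arithmetic usage differs; constant usage differs, and every declared input agrees.
Spot check at x=-1, y=1 — price: p := -1 | q := 1 | iter i=-1: | q := 1 | iter i=0: | q := 1 | iter i=1: | q := 1 | iter i=2: | q := 1 | iter i=3: | q := 1 | v := 0 | iter i=-1: | v := -7 | iter i=0: | v := -7 | q := -2 | result -7. price_opt: p := -1 | q := 1 | iter i=-1: | q := 1 | iter i=0: | q := 1 | iter i=1: | q := 1 | iter i=2: | q := 1 | iter i=3: | q := 1 | v := 0 | v := -7 | v := -7 | q := -2 | result -7. Both give -7.
Checked all 30 inputs in the declared domain: the outputs agree on every one.
verdict: equivalent


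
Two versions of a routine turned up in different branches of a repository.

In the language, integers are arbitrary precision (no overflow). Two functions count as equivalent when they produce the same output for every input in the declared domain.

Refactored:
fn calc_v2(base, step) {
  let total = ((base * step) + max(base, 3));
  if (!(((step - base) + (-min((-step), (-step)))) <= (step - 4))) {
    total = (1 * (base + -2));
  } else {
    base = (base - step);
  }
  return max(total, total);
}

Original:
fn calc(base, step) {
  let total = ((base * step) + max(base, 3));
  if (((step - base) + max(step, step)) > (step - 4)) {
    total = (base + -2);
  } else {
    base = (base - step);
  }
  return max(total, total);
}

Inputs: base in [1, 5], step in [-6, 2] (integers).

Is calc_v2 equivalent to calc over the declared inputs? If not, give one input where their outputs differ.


Reading the diff, among the changes: comparison usage differs, and constant usage differs, and boolean connective usage differs, and arithmetic usage differs, and min/max/abs usage differs.
Spot check at base=4, step=-6 — calc: total becomes -20; next (((step - base) + max(step, step)) > (step - 4)) evaluates to false; next base becomes 10; next final value -20. calc_v2: total becomes -20; next (!(((step - base) + (-min((-step), (-step)))) <= (step - 4))) evaluates to false; next base becomes 10; next final value -20. Both give -20.
Every one of the 45 inputs gives matching results.
verdict: equivalent


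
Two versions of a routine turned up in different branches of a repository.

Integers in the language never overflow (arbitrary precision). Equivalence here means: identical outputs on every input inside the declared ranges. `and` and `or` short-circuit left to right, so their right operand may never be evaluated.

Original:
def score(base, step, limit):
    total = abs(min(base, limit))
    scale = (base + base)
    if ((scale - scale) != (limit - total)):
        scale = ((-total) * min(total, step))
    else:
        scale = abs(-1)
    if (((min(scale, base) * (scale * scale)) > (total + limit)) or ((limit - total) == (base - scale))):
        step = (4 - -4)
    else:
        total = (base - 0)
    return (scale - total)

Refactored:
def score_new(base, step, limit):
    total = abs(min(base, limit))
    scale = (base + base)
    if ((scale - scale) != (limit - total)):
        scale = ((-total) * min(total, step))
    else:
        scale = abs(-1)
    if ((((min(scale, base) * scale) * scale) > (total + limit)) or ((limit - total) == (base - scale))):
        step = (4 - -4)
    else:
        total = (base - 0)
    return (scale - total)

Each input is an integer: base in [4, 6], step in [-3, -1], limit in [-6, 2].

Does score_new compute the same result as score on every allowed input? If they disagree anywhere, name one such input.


This is a faithful refactor — same computation, different form, but the computed results match everywhere.
One worked example (base=5, step=-3, limit=-1) — score: total := 1 | scale := 10 | ((scale - scale) != (limit - total)): true | scale := 3 | (((min(scale, base) * (scale * scale)) > (total + limit)) or ((limit - total) == (base - scale))): true | step := 8 | result 2; score_new: total := 1 | scale := 10 | ((scale - scale) != (limit - total)): true | scale := 3 | ((((min(scale, base) * scale) * scale) > (total + limit)) or ((limit - total) == (base - scale))): true | step := 8 | result 2; agreement on 2.
Checked all 81 inputs in the declared domain: the outputs agree on every one.
verdict: equivalent


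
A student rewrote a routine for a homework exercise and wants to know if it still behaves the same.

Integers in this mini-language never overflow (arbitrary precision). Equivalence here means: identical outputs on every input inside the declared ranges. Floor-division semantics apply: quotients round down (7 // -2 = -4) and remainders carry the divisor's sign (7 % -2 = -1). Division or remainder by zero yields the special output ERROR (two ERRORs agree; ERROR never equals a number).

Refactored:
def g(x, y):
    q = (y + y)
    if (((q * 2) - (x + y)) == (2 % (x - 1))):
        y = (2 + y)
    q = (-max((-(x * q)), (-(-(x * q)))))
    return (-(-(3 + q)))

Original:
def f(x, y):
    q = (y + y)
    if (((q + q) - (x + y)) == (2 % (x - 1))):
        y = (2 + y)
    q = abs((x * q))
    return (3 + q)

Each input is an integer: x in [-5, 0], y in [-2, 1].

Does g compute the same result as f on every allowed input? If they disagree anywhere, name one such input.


The rewrite breaks on x=-5, y=-2, where the results are 23 and -17.
f: q := -4 | (((q + q) - (x + y)) == (2 % (x - 1))): false | q := 20 | result 23
g: q := -4 | (((q * 2) - (x + y)) == (2 % (x - 1))): false | q := -20 | result -17
verdict: not equivalent; witness: x=-5, y=-2


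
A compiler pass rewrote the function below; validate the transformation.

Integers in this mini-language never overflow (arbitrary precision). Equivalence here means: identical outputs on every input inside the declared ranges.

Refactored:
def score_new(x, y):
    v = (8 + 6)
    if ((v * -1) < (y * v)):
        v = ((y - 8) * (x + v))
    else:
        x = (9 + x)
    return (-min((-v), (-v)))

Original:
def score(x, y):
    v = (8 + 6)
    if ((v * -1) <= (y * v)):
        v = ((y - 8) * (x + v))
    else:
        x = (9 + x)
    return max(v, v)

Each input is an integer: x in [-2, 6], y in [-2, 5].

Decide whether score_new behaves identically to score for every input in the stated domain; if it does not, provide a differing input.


These are not equivalent — on x=-2, y=-1 the outputs split (-108 vs 14).
score: v=14, then ((v * -1) <= (y * v)) is true, then v=-108, then returns -108
score_new: v=14, then ((v * -1) < (y * v)) is false, then x=7, then returns 14
verdict: not equivalent; witness: x=-2, y=-1


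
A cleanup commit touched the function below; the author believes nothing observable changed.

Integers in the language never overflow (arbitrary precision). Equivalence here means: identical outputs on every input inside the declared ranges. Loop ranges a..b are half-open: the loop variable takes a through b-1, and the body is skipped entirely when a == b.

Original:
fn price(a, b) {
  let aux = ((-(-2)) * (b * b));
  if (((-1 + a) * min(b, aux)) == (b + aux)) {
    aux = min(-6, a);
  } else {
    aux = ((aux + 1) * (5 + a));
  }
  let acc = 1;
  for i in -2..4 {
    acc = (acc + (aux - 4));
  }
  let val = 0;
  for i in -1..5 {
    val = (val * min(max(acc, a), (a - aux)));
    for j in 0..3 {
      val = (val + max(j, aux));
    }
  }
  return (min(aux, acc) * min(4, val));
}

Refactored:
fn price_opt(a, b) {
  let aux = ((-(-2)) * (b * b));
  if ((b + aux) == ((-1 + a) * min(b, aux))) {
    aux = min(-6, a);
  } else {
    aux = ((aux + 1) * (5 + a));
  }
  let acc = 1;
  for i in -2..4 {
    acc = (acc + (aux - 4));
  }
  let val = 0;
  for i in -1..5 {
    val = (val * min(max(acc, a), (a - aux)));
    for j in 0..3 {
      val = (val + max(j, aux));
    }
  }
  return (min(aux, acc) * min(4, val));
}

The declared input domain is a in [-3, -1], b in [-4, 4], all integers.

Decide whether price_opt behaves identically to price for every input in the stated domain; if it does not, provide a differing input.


Comparing the listings, the differences include: same computation, different form.
Spot check at a=-3, b=1 — price: aux=2, then (((-1 + a) * min(b, aux)) == (b + aux)) is false, then aux=6, then acc=1, then (i=-2), then acc=3, then (i=-1), then acc=5, then (i=0), then acc=7, then (i=1), then acc=9, then (i=2), then acc=11, then (i=3), then acc=13, then val=0, then (i=-1), then val=0, then (j=0), then val=6, then (j=1), then val=12, then (j=2), then val=18, then (i=0), then val=-162, then (j=0), then val=-156, then (j=1), then val=-150, then (j=2), then val=-144, then (i=1), then val=1296, then (j=0), then val=1302, then (j=1), then val=1308, then (j=2), then val=1314, then (i=2), then val=-11826, then (j=0), then val=-11820, then (j=1), then val=-11814, then (j=2), then val=-11808, then (i=3), then val=106272, then (j=0), then val=106278, then (j=1), then val=106284, then (j=2), then val=106290, then (i=4), then val=-956610, then (j=0), then val=-956604, then (j=1), then val=-956598, then (j=2), then val=-956592, then returns -5739552. price_opt: aux=2, then ((b + aux) == ((-1 + a) * min(b, aux))) is false, then aux=6, then acc=1, then (i=-2), then acc=3, then (i=-1), then acc=5, then (i=0), then acc=7, then (i=1), then acc=9, then (i=2), then acc=11, then (i=3), then acc=13, then val=0, then (i=-1), then val=0, then (j=0), then val=6, then (j=1), then val=12, then (j=2), then val=18, then (i=0), then val=-162, then (j=0), then val=-156, then (j=1), then val=-150, then (j=2), then val=-144, then (i=1), then val=1296, then (j=0), then val=1302, then (j=1), then val=1308, then (j=2), then val=1314, then (i=2), then val=-11826, then (j=0), then val=-11820, then (j=1), then val=-11814, then (j=2), then val=-11808, then (i=3), then val=106272, then (j=0), then val=106278, then (j=1), then val=106284, then (j=2), then val=106290, then (i=4), then val=-956610, then (j=0), then val=-956604, then (j=1), then val=-956598, then (j=2), then val=-956592, then returns -5739552. Both give -5739552.
Every one of the 27 inputs gives matching results.
verdict: equivalent


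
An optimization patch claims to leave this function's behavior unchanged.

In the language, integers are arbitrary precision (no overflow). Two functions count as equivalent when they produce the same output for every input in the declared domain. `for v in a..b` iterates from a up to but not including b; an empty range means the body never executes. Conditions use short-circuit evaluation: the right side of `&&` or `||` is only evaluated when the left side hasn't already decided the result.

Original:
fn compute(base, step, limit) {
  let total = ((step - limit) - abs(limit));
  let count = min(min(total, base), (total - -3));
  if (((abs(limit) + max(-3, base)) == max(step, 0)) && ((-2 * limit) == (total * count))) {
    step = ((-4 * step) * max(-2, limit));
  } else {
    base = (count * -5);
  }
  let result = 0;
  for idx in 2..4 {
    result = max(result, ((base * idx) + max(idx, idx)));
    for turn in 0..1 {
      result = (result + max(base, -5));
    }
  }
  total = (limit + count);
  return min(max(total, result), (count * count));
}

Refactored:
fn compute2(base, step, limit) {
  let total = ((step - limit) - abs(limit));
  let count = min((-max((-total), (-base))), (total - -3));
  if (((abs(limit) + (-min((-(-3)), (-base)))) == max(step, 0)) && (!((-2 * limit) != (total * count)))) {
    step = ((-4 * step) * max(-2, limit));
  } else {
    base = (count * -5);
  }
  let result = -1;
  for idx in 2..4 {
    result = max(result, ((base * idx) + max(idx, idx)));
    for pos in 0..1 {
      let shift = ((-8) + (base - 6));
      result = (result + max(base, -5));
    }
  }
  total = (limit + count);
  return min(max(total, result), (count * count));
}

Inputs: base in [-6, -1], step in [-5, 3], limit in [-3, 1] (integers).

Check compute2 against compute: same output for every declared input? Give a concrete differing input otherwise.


The edit looks behavioral (`0` became `-1`), but over these ranges it never changes the outcome.
Tracing base=-2, step=-4, limit=-1: compute: total := -4 | count := -4 | (((abs(limit) + max(-3, base)) == max(step, 0)) && ((-2 * limit) == (total * count))): false | base := 20 | result := 0 | iter idx=2: | result := 42 | iter turn=0: | result := 62 | iter idx=3: | result := 63 | iter turn=0: | result := 83 | total := -5 | result 16 | compute2: total := -4 | count := -4 | (((abs(limit) + (-min((-(-3)), (-base)))) == max(step, 0)) && (!((-2 * limit) != (total * count)))): false | base := 20 | result := -1 | iter idx=2: | result := 42 | iter pos=0: | shift := 6 | result := 62 | iter idx=3: | result := 63 | iter pos=0: | shift := 6 | result := 83 | total := -5 | result 16 — matching result 16.
An exhaustive pass over the 270 declared inputs shows identical outputs.
verdict: equivalent


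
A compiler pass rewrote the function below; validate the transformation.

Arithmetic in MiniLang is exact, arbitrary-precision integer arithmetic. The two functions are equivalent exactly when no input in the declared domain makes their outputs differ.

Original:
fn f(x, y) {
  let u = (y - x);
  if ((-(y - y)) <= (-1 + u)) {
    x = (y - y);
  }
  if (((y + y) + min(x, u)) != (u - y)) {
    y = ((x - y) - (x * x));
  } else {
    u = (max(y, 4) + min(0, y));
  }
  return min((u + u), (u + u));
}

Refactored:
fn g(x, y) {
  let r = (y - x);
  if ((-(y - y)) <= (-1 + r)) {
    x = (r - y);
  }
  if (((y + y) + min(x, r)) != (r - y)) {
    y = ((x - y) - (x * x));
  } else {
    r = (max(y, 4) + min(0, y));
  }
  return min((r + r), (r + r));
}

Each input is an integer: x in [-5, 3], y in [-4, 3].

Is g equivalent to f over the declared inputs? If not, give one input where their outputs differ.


Evaluate both at x=-5, y=0.
f: u=5, then ((-(y - y)) <= (-1 + u)) is true, then x=0, then (((y + y) + min(x, u)) != (u - y)) is true, then y=0, then returns 10
g: r=5, then ((-(y - y)) <= (-1 + r)) is true, then x=5, then (((y + y) + min(x, r)) != (r - y)) is false, then r=4, then returns 8
10 and 8 differ, so these are not the same function on this domain.
verdict: not equivalent; witness: x=-5, y=0


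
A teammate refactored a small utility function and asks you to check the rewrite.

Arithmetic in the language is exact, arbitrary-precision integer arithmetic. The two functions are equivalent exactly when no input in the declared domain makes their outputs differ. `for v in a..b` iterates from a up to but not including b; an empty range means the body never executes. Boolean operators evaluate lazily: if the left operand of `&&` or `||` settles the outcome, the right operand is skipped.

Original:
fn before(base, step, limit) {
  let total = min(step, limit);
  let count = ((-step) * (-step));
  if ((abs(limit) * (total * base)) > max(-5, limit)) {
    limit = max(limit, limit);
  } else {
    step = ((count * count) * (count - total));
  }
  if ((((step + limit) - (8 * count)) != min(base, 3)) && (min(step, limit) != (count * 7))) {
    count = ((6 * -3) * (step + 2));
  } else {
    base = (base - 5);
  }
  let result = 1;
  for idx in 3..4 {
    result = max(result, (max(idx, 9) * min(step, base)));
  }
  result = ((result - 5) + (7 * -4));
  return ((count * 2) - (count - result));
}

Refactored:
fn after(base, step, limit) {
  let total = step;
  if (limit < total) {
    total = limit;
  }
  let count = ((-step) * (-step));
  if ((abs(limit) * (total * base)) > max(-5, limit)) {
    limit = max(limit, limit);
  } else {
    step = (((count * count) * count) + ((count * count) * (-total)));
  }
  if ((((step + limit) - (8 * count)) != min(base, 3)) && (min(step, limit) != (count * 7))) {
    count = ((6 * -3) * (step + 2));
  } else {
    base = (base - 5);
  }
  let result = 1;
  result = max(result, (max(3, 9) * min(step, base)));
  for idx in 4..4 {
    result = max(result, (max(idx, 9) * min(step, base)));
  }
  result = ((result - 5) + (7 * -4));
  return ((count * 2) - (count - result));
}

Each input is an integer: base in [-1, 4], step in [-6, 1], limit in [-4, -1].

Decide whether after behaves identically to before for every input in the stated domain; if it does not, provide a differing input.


Side by side, the visible changes include: constant usage differs; also loop structure differs; also comparison usage differs; also min/max/abs usage differs; also branching structure differs; also statement counts differ; also arithmetic usage differs.
As a probe, take base=1, step=-2, limit=-2: before runs total := -2 | count := 4 | ((abs(limit) * (total * base)) > max(-5, limit)): false | step := 96 | ((((step + limit) - (8 * count)) != min(base, 3)) && (min(step, limit) != (count * 7))): true | count := -1764 | result := 1 | iter idx=3: | result := 9 | result := -24 | result -1788; after runs total := -2 | (limit < total): false | count := 4 | ((abs(limit) * (total * base)) > max(-5, limit)): false | step := 96 | ((((step + limit) - (8 * count)) != min(base, 3)) && (min(step, limit) != (count * 7))): true | count := -1764 | result := 1 | result := 9 | loop over idx: empty range | result := -24 | result -1788; both end at -1788.
An exhaustive pass over the 192 declared inputs shows identical outputs.
verdict: equivalent


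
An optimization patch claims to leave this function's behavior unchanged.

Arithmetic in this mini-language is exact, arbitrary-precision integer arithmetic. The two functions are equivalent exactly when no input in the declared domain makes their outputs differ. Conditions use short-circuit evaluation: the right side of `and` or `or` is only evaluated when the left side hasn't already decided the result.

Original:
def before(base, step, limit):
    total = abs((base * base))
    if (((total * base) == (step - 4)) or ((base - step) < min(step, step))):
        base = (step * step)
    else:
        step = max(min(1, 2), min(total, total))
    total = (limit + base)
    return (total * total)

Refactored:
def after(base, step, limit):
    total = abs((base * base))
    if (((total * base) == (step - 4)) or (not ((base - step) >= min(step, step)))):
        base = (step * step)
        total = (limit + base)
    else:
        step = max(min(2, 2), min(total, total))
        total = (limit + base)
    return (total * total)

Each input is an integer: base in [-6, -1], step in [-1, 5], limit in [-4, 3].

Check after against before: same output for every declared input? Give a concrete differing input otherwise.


Equivalent. The suspicious edit (`1` became `2`) never changes the result for any input inside the declared domain.
An exhaustive pass over the 336 declared inputs shows identical outputs.
One worked example (base=-3, step=3, limit=2) — before: total becomes 9; next (((total * base) == (step - 4)) or ((base - step) < min(step, step))) evaluates to true; next base becomes 9; next total becomes 11; next final value 121; after: total becomes 9; next (((total * base) == (step - 4)) or (not ((base - step) >= min(step, step)))) evaluates to true; next base becomes 9; next total becomes 11; next final value 121; agreement on 121.
verdict: equivalent


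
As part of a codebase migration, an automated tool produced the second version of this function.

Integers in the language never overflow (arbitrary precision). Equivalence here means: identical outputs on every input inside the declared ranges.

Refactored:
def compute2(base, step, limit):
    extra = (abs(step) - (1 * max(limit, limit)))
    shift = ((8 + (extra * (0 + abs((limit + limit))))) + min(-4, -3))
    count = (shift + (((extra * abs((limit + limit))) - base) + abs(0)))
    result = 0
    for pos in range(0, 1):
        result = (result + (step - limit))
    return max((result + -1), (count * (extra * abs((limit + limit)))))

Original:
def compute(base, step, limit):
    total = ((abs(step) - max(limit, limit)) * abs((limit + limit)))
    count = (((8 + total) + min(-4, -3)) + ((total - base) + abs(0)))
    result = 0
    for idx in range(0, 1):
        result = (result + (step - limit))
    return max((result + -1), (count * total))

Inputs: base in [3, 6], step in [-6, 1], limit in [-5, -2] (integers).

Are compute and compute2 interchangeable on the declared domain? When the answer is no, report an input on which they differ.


Behavior is preserved: although arithmetic usage differs; also local variable names differ; also min/max/abs usage differs; also statement counts differ; also constant usage differs, the outputs never diverge.
As a probe, take base=6, step=-1, limit=-2: compute runs total = 12; count = 22; result = 0; [idx=0]; result = 1; return 264; compute2 runs extra = 3; shift = 16; count = 22; result = 0; [pos=0]; result = 1; return 264; both end at 264.
Checked all 128 inputs in the declared domain: the outputs agree on every one.
verdict: equivalent


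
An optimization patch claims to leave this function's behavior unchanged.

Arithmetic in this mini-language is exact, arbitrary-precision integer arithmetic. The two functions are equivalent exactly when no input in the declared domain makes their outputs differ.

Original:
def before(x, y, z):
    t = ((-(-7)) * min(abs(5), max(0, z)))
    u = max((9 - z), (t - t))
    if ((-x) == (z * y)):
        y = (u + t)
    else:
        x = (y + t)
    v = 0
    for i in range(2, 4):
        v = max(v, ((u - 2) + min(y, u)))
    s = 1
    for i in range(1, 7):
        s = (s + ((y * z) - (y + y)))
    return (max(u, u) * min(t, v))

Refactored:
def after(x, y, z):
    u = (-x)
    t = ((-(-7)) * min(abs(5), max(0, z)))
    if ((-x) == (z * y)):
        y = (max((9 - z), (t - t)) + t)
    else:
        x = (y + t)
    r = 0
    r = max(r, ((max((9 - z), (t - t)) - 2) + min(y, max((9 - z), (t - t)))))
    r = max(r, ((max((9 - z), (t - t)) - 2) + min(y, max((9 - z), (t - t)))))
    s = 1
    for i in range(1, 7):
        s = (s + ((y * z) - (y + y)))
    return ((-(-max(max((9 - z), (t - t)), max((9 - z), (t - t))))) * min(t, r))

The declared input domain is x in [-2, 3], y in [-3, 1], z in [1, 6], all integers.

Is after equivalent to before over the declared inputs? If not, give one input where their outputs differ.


Although constant usage differs; also arithmetic usage differs; also min/max/abs usage differs; also local variable names differ; also loop structure differs, 180/180 inputs agree.
verdict: equivalent


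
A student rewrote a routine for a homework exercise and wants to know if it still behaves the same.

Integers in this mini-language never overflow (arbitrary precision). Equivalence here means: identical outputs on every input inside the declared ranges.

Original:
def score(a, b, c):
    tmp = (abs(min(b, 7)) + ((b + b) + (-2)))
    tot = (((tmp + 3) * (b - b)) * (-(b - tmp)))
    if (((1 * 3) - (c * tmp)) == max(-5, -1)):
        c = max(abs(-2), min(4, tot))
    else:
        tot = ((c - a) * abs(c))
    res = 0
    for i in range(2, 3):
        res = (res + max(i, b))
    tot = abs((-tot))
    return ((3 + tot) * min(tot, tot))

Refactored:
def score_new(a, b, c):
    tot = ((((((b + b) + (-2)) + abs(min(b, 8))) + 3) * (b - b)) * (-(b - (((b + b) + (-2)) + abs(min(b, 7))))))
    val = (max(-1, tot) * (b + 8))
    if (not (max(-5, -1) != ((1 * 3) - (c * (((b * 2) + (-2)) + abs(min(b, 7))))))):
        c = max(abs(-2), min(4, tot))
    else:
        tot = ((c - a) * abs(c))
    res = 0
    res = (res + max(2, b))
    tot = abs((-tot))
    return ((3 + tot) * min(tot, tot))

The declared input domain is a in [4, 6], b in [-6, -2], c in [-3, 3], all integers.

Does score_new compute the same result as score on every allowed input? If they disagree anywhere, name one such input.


Equivalent. The suspicious edit (`7` became `8`) never changes the result for any input inside the declared domain.
Sweeping the whole domain (105 inputs) finds no disagreement.
As a probe, take a=5, b=-6, c=-2: score runs tmp := -8 | tot := 0 | (((1 * 3) - (c * tmp)) == max(-5, -1)): false | tot := -14 | res := 0 | iter i=2: | res := 2 | tot := 14 | result 238; score_new runs tot := 0 | val := 0 | (not (max(-5, -1) != ((1 * 3) - (c * (((b * 2) + (-2)) + abs(min(b, 7))))))): false | tot := -14 | res := 0 | res := 2 | tot := 14 | result 238; both end at 238.
verdict: equivalent


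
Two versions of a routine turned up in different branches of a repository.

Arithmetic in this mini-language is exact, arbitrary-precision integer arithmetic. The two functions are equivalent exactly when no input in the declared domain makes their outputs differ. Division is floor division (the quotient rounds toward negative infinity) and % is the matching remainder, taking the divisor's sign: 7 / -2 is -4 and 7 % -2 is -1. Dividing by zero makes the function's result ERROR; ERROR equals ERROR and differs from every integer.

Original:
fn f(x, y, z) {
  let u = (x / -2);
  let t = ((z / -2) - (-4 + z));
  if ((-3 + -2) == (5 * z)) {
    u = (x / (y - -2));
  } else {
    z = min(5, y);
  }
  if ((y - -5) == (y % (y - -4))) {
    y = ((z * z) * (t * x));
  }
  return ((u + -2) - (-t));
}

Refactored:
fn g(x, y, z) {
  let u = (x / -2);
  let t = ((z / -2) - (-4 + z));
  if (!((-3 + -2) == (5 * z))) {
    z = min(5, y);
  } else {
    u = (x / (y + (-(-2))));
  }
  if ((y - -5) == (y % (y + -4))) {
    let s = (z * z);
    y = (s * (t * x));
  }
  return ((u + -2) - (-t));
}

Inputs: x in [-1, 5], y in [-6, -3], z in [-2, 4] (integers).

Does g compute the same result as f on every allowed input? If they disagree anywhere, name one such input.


These are not equivalent — on x=-1, y=-4, z=-2 the outputs split (ERROR vs 5).
f: u := 0 | t := 7 | ((-3 + -2) == (5 * z)): false | z := -4 | divide-by-zero, output ERROR
g: u := 0 | t := 7 | (!((-3 + -2) == (5 * z))): true | z := -4 | ((y - -5) == (y % (y + -4))): false | result 5
verdict: not equivalent; witness: x=-1, y=-4, z=-2


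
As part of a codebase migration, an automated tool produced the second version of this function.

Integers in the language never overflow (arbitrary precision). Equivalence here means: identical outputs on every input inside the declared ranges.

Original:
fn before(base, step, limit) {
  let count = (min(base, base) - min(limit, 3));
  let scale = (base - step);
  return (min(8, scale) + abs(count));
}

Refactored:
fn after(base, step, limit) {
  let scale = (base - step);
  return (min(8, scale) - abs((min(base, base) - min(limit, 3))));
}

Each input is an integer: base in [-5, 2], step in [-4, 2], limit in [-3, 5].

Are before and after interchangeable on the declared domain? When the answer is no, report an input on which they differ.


Not equivalent: base=-5, step=-4, limit=-3 separates them (1 vs -3).
before: count=-2, then scale=-1, then returns 1
after: scale=-1, then returns -3
verdict: not equivalent; witness: base=-5, step=-4, limit=-3


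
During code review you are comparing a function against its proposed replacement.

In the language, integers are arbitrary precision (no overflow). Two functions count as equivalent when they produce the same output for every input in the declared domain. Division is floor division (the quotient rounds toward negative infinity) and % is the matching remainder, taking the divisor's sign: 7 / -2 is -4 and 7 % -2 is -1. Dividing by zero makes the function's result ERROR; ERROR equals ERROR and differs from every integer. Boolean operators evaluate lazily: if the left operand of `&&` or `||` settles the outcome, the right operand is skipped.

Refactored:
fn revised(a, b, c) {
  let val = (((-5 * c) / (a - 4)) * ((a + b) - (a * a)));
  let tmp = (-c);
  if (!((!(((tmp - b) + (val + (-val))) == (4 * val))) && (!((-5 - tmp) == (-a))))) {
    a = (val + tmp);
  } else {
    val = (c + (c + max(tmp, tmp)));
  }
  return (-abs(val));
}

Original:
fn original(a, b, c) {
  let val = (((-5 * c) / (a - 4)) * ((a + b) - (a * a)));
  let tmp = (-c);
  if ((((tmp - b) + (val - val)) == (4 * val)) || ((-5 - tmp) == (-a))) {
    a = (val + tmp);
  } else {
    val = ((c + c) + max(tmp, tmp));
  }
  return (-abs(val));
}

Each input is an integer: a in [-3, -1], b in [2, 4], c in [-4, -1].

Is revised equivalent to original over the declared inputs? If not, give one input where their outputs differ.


The two are interchangeable: arithmetic usage differs; also boolean connective usage differs, and every declared input agrees.
Tracing a=-3, b=2, c=-4: original: val=30, then tmp=4, then ((((tmp - b) + (val - val)) == (4 * val)) || ((-5 - tmp) == (-a))) is false, then val=-4, then returns -4 | revised: val=30, then tmp=4, then (!((!(((tmp - b) + (val + (-val))) == (4 * val))) && (!((-5 - tmp) == (-a))))) is false, then val=-4, then returns -4 — matching result -4.
Checked all 36 inputs in the declared domain: the outputs agree on every one.
verdict: equivalent


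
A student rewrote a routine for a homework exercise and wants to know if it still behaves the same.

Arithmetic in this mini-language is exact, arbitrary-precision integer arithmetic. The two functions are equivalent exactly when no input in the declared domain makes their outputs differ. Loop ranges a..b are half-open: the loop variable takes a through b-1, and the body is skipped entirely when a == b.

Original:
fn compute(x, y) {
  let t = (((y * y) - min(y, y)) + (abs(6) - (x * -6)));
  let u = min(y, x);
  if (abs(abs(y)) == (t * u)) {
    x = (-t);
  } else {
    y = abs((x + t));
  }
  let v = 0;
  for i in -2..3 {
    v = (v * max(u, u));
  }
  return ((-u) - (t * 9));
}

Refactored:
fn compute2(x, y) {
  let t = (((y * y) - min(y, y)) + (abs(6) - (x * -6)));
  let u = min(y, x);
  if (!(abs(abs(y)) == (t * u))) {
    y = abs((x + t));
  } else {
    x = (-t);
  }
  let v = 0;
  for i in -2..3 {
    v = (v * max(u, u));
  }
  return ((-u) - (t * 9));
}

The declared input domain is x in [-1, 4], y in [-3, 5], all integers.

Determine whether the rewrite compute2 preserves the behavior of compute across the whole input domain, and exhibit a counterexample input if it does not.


The two are interchangeable: boolean connective usage differs, and every declared input agrees.
One worked example (x=3, y=3) — compute: t becomes 30; next u becomes 3; next (abs(abs(y)) == (t * u)) evaluates to false; next y becomes 33; next v becomes 0; next at i=-2:; next v becomes 0; next at i=-1:; next v becomes 0; next at i=0:; next v becomes 0; next at i=1:; next v becomes 0; next at i=2:; next v becomes 0; next final value -273; compute2: t becomes 30; next u becomes 3; next (!(abs(abs(y)) == (t * u))) evaluates to true; next y becomes 33; next v becomes 0; next at i=-2:; next v becomes 0; next at i=-1:; next v becomes 0; next at i=0:; next v becomes 0; next at i=1:; next v becomes 0; next at i=2:; next v becomes 0; next final value -273; agreement on -273.
An exhaustive pass over the 54 declared inputs shows identical outputs.
verdict: equivalent


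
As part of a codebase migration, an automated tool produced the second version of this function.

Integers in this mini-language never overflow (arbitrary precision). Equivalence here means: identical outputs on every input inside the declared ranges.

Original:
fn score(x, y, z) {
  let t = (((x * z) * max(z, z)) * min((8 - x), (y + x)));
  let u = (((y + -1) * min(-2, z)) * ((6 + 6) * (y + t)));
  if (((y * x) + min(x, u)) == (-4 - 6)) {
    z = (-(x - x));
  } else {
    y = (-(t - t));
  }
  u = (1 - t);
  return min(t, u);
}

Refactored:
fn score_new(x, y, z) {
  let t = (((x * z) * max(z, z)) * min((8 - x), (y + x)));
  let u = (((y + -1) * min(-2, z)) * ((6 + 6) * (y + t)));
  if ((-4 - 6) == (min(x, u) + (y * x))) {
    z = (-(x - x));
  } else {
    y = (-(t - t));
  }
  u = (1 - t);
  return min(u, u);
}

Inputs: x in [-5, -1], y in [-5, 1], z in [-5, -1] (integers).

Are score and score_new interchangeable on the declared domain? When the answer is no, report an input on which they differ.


Not equivalent: x=-1, y=1, z=-5 separates them (0 vs 1).
score: t := 0 | u := 0 | (((y * x) + min(x, u)) == (-4 - 6)): false | y := 0 | u := 1 | result 0
score_new: t := 0 | u := 0 | ((-4 - 6) == (min(x, u) + (y * x))): false | y := 0 | u := 1 | result 1
verdict: not equivalent; witness: x=-1, y=1, z=-5


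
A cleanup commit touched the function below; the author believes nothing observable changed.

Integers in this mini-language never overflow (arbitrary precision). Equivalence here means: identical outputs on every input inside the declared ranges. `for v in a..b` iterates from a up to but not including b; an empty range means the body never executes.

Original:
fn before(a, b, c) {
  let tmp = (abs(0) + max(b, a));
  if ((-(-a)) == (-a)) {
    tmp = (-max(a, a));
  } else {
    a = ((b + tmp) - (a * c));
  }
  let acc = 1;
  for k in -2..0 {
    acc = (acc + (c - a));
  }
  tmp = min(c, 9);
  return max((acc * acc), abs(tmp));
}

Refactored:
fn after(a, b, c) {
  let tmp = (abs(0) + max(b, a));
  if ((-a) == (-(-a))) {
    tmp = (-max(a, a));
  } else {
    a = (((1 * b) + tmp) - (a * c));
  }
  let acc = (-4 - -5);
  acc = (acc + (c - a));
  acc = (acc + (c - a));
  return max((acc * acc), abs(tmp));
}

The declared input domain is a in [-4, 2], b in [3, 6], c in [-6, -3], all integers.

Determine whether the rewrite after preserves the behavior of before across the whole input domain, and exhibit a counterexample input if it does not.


Run the pair on a=-4, b=5, c=-3.
before: tmp=5, then ((-(-a)) == (-a)) is false, then a=-2, then acc=1, then (k=-2), then acc=0, then (k=-1), then acc=-1, then tmp=-3, then returns 3
after: tmp=5, then ((-a) == (-(-a))) is false, then a=-2, then acc=1, then acc=0, then acc=-1, then returns 5
3 vs 5 — the two versions disagree here.
verdict: not equivalent; witness: a=-4, b=5, c=-3
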